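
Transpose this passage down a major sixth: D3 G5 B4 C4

F2 Bb4 D4 Eb3

D3 → F2
G5 → Bb4
B4 → D4
C4 → Eb3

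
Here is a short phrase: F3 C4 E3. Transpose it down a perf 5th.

Bb2 F3 A2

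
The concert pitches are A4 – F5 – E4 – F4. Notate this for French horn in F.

E5 C6 B4 C5

Written C4 sounds as F3 on the French horn in F, so concert pitches are written a perfect fifth up.
A4 becomes E5
F5 becomes C6
E4 becomes B4
F4 becomes C5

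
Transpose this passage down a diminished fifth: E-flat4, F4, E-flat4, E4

Eb4 -> A3
F4 -> B3
Eb4 -> A3
E4 -> A#3

A3 B3 A3 A#3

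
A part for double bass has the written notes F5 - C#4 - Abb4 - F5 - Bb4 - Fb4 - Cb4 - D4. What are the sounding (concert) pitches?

Written C4 on the double bass sounds as C3, a perfect octave lower; apply that shift to every note.
F5 becomes F4
C#4 becomes C#3
Abb4 becomes Abb3
F5 becomes F4
Bb4 becomes Bb3
Fb4 becomes Fb3
Cb4 becomes Cb3
D4 becomes D3

F4 C#3 Abb3 F4 Bb3 Fb3 Cb3 D3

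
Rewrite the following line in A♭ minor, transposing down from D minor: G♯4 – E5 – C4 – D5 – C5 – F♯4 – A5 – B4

D4 Bb4 Gb3 Ab4 Gb4 C4 Eb5 F4

From D down to A♭ is an augmented fourth; apply that to each pitch.
G#4 becomes D4
E5 becomes Bb4
C4 becomes Gb3
D5 becomes Ab4
C5 becomes Gb4
F#4 becomes C4
A5 becomes Eb5
B4 becomes F4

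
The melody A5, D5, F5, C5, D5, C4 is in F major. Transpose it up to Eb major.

G6 C6 Eb6 Bb5 C6 Bb4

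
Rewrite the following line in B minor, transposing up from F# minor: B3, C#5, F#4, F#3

E4 F#5 B4 B3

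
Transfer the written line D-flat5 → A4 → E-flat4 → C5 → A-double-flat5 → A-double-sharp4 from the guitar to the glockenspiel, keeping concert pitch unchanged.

First find concert pitch: the guitar sounds a perfect octave below written, so D-flat5 A4 E-flat4 C5 A-double-flat5 A-double-sharp4 sounds Db4 A3 Eb3 C4 Abb4 A##3.
Then write for glockenspiel: it sounds a perfect fifteenth above written, so the part must be a perfect fifteenth below concert.
Db4 → Db2
A3 → A1
Eb3 → Eb1
C4 → C2
Abb4 → Abb2
A##3 → A##1

Db2 A1 Eb1 C2 Abb2 A##1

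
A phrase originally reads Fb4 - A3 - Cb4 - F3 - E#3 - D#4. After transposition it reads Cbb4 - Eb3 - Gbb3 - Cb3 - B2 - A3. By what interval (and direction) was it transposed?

down an augmented fourth

From Fb4 to Cbb4 is 4 letter names — a fourth of some quality.
Cbb4 to Fb4 is 6 semitones, which makes it an augmented fourth; the second version is lower, so the direction is down.
Checking another pair — D#4 → A3 — gives the same interval.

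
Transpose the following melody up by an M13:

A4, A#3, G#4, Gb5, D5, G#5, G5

F#6 F##5 E#6 Eb7 B6 E#7 E7

A major thirteenth up from A4 gives F#6.
A#3: a thirteenth up reaches F, and 21 semitones makes it F##5.
A major thirteenth up from G#4 gives E#6.
Gb5 up a major thirteenth is Eb7.
D5 up a major thirteenth is B6.
G#5: a thirteenth up reaches E, and 21 semitones makes it E#7.
A major thirteenth up from G5 gives E7.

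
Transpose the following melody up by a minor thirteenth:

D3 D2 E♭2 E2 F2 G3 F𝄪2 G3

Bb4 Bb3 Cb4 C4 Db4 Eb5 D#4 Eb5

D3 → Bb4
D2 → Bb3
Eb2 → Cb4
E2 → C4
F2 → Db4
G3 → Eb5
F##2 → D#4
G3 → Eb5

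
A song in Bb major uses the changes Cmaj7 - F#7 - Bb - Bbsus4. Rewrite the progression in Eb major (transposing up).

Fmaj7 B7 Eb Ebsus4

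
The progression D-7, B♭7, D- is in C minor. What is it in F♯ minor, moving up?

C minor up to F♯ minor is an augmented fourth; each chord root moves by that interval while the quality stays the same.
D-7: root D up an augmented fourth → G#, giving G#-7.
B♭7: root B♭ up an augmented fourth → E, giving E7.
D-: root D up an augmented fourth → G#, giving G#-.

G#-7 E7 G#-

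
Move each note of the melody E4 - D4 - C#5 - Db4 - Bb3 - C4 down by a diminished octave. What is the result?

E#3 D#3 C##4 D3 B2 C#3

E4 down a diminished octave is E#3.
A diminished octave down from D4 gives D#3.
A diminished octave down from C#5 gives C##4.
A diminished octave down from Db4 gives D3.
Bb3: an octave down reaches B, and 11 semitones makes it B2.
C4 down a diminished octave is C#3.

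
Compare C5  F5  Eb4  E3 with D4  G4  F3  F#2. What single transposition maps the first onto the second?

down a minor seventh

From C5 to D4 is 7 letter names — a seventh of some quality.
D4 to C5 is 10 semitones, which makes it a minor seventh; the second version is lower, so the direction is down.
Checking another pair — E3 → F#2 — gives the same interval.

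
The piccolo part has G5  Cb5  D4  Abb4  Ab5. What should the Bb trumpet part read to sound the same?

First find concert pitch: the piccolo sounds a perfect octave above written, so G5 Cb5 D4 Abb4 Ab5 sounds G6 Cb6 D5 Abb5 Ab6.
Then write for Bb trumpet: it sounds a major second below written, so the part must be a major second above concert.
G6 → A6
Cb6 → Db6
D5 → E5
Abb5 → Bbb5
Ab6 → Bb6

A6 Db6 E5 Bbb5 Bb6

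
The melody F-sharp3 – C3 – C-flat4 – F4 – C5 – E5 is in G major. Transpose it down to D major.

G major to D major down is a perfect fourth, so every note moves down by that interval.
F#3 -> C#3
C3 -> G2
Cb4 -> Gb3
F4 -> C4
C5 -> G4
E5 -> B4

C#3 G2 Gb3 C4 G4 B4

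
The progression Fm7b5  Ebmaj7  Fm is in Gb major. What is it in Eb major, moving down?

Gb major down to Eb major is a minor third; each chord root moves by that interval while the quality stays the same.
Fm7b5: root F down a minor third → D, giving Dm7b5.
Ebmaj7: root Eb down a minor third → C, giving Cmaj7.
Fm: root F down a minor third → D, giving Dm.

Dm7b5 Cmaj7 Dm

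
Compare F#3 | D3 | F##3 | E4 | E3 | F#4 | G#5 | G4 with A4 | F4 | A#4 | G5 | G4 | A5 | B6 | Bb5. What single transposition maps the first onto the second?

From F#3 to A4 is 10 letter names — a tenth of some quality.
F#3 to A4 is 15 semitones, which makes it a minor tenth; the second version is higher, so the direction is up.
Checking another pair — G4 → Bb5 — gives the same interval.

up a minor tenth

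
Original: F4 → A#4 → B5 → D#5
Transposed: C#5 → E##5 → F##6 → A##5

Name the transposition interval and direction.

From F4 to C#5 is 5 letter names — a fifth of some quality.
F4 to C#5 is 8 semitones, which makes it an augmented fifth; the second version is higher, so the direction is up.
Checking another pair — D#5 → A##5 — gives the same interval.

up an augmented fifth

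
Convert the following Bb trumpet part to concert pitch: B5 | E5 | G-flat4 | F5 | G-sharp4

A5 D5 Fb4 Eb5 F#4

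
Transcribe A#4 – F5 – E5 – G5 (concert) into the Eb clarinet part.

F##4 D5 C#5 E5

Written C4 sounds as Eb4 on the Eb clarinet, so concert pitches are written a minor third down.
A#4 to F##4
F5 to D5
E5 to C#5
G5 to E5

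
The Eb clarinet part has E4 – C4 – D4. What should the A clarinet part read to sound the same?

Bb4 Gb4 Ab4

First find concert pitch: the Eb clarinet sounds a minor third above written, so E4 C4 D4 sounds G4 Eb4 F4.
Then write for A clarinet: it sounds a minor third below written, so the part must be a minor third above concert.
G4 → Bb4
Eb4 → Gb4
F4 → Ab4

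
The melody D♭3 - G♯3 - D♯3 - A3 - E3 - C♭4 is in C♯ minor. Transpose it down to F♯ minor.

C♯ minor to F♯ minor down is a perfect fifth, so every note moves down by that interval.
Db3 -> Gb2
G#3 -> C#3
D#3 -> G#2
A3 -> D3
E3 -> A2
Cb4 -> Fb3

Gb2 C#3 G#2 D3 A2 Fb3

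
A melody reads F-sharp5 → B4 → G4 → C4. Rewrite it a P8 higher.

A perfect octave up from F#5 gives F#6.
A perfect octave up from B4 gives B5.
G4 up a perfect octave is G5.
C4 up a perfect octave is C5.

F#6 B5 G5 C5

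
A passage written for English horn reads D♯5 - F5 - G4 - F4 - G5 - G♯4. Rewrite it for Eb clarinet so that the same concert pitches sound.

First find concert pitch: the English horn sounds a perfect fifth below written, so D♯5 F5 G4 F4 G5 G♯4 sounds G#4 Bb4 C4 Bb3 C5 C#4.
Then write for Eb clarinet: it sounds a minor third above written, so the part must be a minor third below concert.
G#4 → E#4
Bb4 → G4
C4 → A3
Bb3 → G3
C5 → A4
C#4 → A#3

E#4 G4 A3 G3 A4 A#3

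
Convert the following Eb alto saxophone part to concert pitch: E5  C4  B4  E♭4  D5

G4 Eb3 D4 Gb3 F4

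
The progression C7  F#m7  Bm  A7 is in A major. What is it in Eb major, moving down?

A major down to Eb major is an augmented fourth; each chord root moves by that interval while the quality stays the same.
C7: root C down an augmented fourth → Gb, giving Gb7.
F#m7: root F# down an augmented fourth → C, giving Cm7.
Bm: root B down an augmented fourth → F, giving Fm.
A7: root A down an augmented fourth → Eb, giving Eb7.

Gb7 Cm7 Fm Eb7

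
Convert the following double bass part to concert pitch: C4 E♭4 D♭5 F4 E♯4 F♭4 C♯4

Written C4 on the double bass sounds as C3, a perfect octave lower; apply that shift to every note.
C4 gives C3
Eb4 gives Eb3
Db5 gives Db4
F4 gives F3
E#4 gives E#3
Fb4 gives Fb3
C#4 gives C#3

C3 Eb3 Db4 F3 E#3 Fb3 C#3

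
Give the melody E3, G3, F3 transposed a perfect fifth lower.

E3: a fifth down reaches A, and 7 semitones makes it A2.
G3 down a perfect fifth is C3.
F3: a fifth down reaches B, and 7 semitones makes it Bb2.

A2 C3 Bb2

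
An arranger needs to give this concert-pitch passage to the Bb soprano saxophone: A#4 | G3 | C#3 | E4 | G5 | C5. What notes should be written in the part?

B#4 A3 D#3 F#4 A5 D5

Written C4 sounds as Bb3 on the Bb soprano saxophone, so concert pitches are written a major second up.
A#4 → B#4
G3 → A3
C#3 → D#3
E4 → F#4
G5 → A5
C5 → D5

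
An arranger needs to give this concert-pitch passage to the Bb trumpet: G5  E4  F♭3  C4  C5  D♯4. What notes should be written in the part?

A5 F#4 Gb3 D4 D5 E#4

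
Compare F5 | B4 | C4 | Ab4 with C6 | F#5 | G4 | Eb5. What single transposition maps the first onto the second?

From F5 to C6 is 5 letter names — a fifth of some quality.
F5 to C6 is 7 semitones, which makes it a perfect fifth; the second version is higher, so the direction is up.
Checking another pair — Ab4 → Eb5 — gives the same interval.

up a perfect fifth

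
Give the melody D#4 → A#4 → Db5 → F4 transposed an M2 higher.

D#4 -> E#4
A#4 -> B#4
Db5 -> Eb5
F4 -> G4

E#4 B#4 Eb5 G4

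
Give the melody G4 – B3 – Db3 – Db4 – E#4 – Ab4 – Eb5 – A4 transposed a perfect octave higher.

G4: an octave up reaches G, and 12 semitones makes it G5.
B3: an octave up reaches B, and 12 semitones makes it B4.
A perfect octave up from Db3 gives Db4.
A perfect octave up from Db4 gives Db5.
E#4: an octave up reaches E, and 12 semitones makes it E#5.
Ab4 up a perfect octave is Ab5.
Eb5: an octave up reaches E, and 12 semitones makes it Eb6.
A4 up a perfect octave is A5.

G5 B4 Db4 Db5 E#5 Ab5 Eb6 A5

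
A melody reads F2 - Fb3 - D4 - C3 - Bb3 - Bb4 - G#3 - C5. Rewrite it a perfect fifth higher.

C3 Cb4 A4 G3 F4 F5 D#4 G5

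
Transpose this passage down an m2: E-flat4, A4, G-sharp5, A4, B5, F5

D4 G#4 F##5 G#4 A#5 E5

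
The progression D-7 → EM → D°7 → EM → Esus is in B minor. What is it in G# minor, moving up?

B-7 C#M B°7 C#M C#sus

B minor up to G# minor is a major sixth; each chord root moves by that interval while the quality stays the same.
D-7: root D up a major sixth → B, giving B-7.
EM: root E up a major sixth → C#, giving C#M.
D°7: root D up a major sixth → B, giving B°7.
EM: root E up a major sixth → C#, giving C#M.
Esus: root E up a major sixth → C#, giving C#sus.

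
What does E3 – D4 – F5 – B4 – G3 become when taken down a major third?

C3 Bb3 Db5 G4 Eb3

E3 becomes C3
D4 becomes Bb3
F5 becomes Db5
B4 becomes G4
G3 becomes Eb3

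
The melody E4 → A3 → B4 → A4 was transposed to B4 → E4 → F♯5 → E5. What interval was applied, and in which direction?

Take the first pair: E4 → B4. E to B spans 5 letter names, so the interval is some kind of fifth.
E4 to B4 is 7 semitones, which makes it a perfect fifth; the second version is higher, so the direction is up.
Checking another pair — A4 → E5 — gives the same interval.

up a perfect fifth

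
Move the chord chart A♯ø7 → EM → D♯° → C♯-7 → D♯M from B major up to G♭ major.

B major up to G♭ major is a diminished sixth; each chord root moves by that interval while the quality stays the same.
A♯ø7: root A♯ up a diminished sixth → F, giving Fø7.
EM: root E up a diminished sixth → Cb, giving CbM.
D♯°: root D♯ up a diminished sixth → Bb, giving Bb°.
C♯-7: root C♯ up a diminished sixth → Ab, giving Ab-7.
D♯M: root D♯ up a diminished sixth → Bb, giving BbM.

Fø7 CbM Bb° Ab-7 BbM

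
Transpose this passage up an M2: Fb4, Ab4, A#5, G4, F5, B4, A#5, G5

Gb4 Bb4 B#5 A4 G5 C#5 B#5 A5

Fb4 gives Gb4
Ab4 gives Bb4
A#5 gives B#5
G4 gives A4
F5 gives G5
B4 gives C#5
A#5 gives B#5
G5 gives A5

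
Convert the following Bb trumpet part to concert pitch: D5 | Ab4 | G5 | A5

C5 Gb4 F5 G5

The Bb trumpet sounds a major second below written, so transpose each written note down a major second.
D5 -> C5
Ab4 -> Gb4
G5 -> F5
A5 -> G5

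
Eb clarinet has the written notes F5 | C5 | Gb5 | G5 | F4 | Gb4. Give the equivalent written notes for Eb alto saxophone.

First find concert pitch: the Eb clarinet sounds a minor third above written, so F5 C5 Gb5 G5 F4 Gb4 sounds Ab5 Eb5 Bbb5 Bb5 Ab4 Bbb4.
Then write for Eb alto saxophone: it sounds a major sixth below written, so the part must be a major sixth above concert.
Ab5 → F6
Eb5 → C6
Bbb5 → Gb6
Bb5 → G6
Ab4 → F5
Bbb4 → Gb5

F6 C6 Gb6 G6 F5 Gb5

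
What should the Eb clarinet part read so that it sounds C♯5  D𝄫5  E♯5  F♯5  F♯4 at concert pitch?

A#4 Bbb4 C##5 D#5 D#4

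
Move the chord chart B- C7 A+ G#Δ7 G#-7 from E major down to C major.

G- Ab7 F+ EΔ7 E-7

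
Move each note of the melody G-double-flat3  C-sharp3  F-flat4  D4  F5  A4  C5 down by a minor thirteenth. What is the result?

Bbb1 E#1 Ab2 F#2 A3 C#3 E3

Gbb3 down a minor thirteenth is Bbb1.
C#3 down a minor thirteenth is E#1.
Fb4 down a minor thirteenth is Ab2.
A minor thirteenth down from D4 gives F#2.
F5 down a minor thirteenth is A3.
A minor thirteenth down from A4 gives C#3.
A minor thirteenth down from C5 gives E3.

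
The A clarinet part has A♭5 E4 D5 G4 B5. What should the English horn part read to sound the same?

C6 G#4 F#5 B4 D#6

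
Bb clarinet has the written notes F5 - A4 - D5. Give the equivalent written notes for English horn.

Bb5 D5 G5

First find concert pitch: the Bb clarinet sounds a major second below written, so F5 A4 D5 sounds Eb5 G4 C5.
Then write for English horn: it sounds a perfect fifth below written, so the part must be a perfect fifth above concert.
Eb5 → Bb5
G4 → D5
C5 → G5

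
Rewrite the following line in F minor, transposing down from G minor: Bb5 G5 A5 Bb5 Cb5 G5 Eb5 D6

Ab5 F5 G5 Ab5 Bbb4 F5 Db5 C6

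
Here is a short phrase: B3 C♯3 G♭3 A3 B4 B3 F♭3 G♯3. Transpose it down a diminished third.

A diminished third down from B3 gives G##3.
A diminished third down from C#3 gives A##2.
Gb3 down a diminished third is E3.
A3: a third down reaches F, and 2 semitones makes it F##3.
A diminished third down from B4 gives G##4.
B3: a third down reaches G, and 2 semitones makes it G##3.
Fb3: a third down reaches D, and 2 semitones makes it D3.
A diminished third down from G#3 gives E##3.

G##3 A##2 E3 F##3 G##4 G##3 D3 E##3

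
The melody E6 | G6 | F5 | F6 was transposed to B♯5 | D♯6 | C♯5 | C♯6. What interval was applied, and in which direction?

From E6 to B#5 is 4 letter names — a fourth of some quality.
B#5 to E6 is 4 semitones, which makes it a diminished fourth; the second version is lower, so the direction is down.
Checking another pair — F6 → C#6 — gives the same interval.

down a diminished fourth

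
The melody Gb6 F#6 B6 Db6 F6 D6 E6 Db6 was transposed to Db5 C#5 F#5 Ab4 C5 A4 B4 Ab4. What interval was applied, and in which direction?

down a perfect eleventh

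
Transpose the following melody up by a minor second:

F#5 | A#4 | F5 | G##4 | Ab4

F#5: a second up reaches G, and 1 semitone makes it G5.
A minor second up from A#4 gives B4.
F5: a second up reaches G, and 1 semitone makes it Gb5.
G##4: a second up reaches A, and 1 semitone makes it A#4.
Ab4: a second up reaches B, and 1 semitone makes it Bbb4.

G5 B4 Gb5 A#4 Bbb4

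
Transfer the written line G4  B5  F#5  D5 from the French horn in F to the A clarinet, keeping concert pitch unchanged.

Eb4 G5 D5 Bb4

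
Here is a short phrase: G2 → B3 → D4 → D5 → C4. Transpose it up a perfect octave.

G3 B4 D5 D6 C5

G2 gives G3
B3 gives B4
D4 gives D5
D5 gives D6
C4 gives C5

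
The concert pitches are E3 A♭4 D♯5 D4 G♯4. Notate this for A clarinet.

Written C4 sounds as A3 on the A clarinet, so concert pitches are written a minor third up.
E3 becomes G3
Ab4 becomes Cb5
D#5 becomes F#5
D4 becomes F4
G#4 becomes B4

G3 Cb5 F#5 F4 B4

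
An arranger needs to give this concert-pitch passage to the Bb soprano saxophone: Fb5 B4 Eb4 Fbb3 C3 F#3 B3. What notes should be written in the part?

The Bb soprano saxophone sounds a major second below written, so the written part must be a major second above concert — transpose each note up.
Fb5 to Gb5
B4 to C#5
Eb4 to F4
Fbb3 to Gbb3
C3 to D3
F#3 to G#3
B3 to C#4

Gb5 C#5 F4 Gbb3 D3 G#3 C#4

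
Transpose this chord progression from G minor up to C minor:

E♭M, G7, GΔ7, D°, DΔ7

AbM C7 CΔ7 G° GΔ7

G minor up to C minor is a perfect fourth; each chord root moves by that interval while the quality stays the same.
E♭M: root E♭ up a perfect fourth → Ab, giving AbM.
G7: root G up a perfect fourth → C, giving C7.
GΔ7: root G up a perfect fourth → C, giving CΔ7.
D°: root D up a perfect fourth → G, giving G°.
DΔ7: root D up a perfect fourth → G, giving GΔ7.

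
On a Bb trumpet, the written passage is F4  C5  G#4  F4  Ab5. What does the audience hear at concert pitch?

Written C4 on the Bb trumpet sounds as Bb3, a major second lower; apply that shift to every note.
F4 → Eb4
C5 → Bb4
G#4 → F#4
F4 → Eb4
Ab5 → Gb5

Eb4 Bb4 F#4 Eb4 Gb5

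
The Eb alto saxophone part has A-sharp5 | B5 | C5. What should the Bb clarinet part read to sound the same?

First find concert pitch: the Eb alto saxophone sounds a major sixth below written, so A-sharp5 B5 C5 sounds C#5 D5 Eb4.
Then write for Bb clarinet: it sounds a major second below written, so the part must be a major second above concert.
C#5 → D#5
D5 → E5
Eb4 → F4

D#5 E5 F4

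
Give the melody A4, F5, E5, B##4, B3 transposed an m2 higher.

Bb4 Gb5 F5 C##5 C4

A4: a second up reaches B, and 1 semitone makes it Bb4.
A minor second up from F5 gives Gb5.
A minor second up from E5 gives F5.
A minor second up from B##4 gives C##5.
B3: a second up reaches C, and 1 semitone makes it C4.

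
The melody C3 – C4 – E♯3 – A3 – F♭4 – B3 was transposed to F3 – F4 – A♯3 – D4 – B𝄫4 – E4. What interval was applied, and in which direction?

Take the first pair: C3 → F3. C to F spans 4 letter names, so the interval is some kind of fourth.
C3 to F3 is 5 semitones, which makes it a perfect fourth; the second version is higher, so the direction is up.
Checking another pair — B3 → E4 — gives the same interval.

up a perfect fourth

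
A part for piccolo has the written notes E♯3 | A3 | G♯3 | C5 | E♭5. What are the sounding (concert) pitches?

Written C4 on the piccolo sounds as C5, a perfect octave higher; apply that shift to every note.
E#3 gives E#4
A3 gives A4
G#3 gives G#4
C5 gives C6
Eb5 gives Eb6

E#4 A4 G#4 C6 Eb6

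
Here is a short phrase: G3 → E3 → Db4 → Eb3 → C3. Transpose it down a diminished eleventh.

D#2 B#1 A2 B1 G#1

G3 -> D#2
E3 -> B#1
Db4 -> A2
Eb3 -> B1
C3 -> G#1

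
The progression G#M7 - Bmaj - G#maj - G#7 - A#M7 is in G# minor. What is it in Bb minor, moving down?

BbM7 Dbmaj Bbmaj Bb7 CM7

G# minor down to Bb minor is an augmented sixth; each chord root moves by that interval while the quality stays the same.
G#M7: root G# down an augmented sixth → Bb, giving BbM7.
Bmaj: root B down an augmented sixth → Db, giving Dbmaj.
G#maj: root G# down an augmented sixth → Bb, giving Bbmaj.
G#7: root G# down an augmented sixth → Bb, giving Bb7.
A#M7: root A# down an augmented sixth → C, giving CM7.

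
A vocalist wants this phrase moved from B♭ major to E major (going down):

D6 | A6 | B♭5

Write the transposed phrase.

From B♭ down to E is a diminished fifth; apply that to each pitch.
D6 becomes G#5
A6 becomes D#6
Bb5 becomes E5

G#5 D#6 E5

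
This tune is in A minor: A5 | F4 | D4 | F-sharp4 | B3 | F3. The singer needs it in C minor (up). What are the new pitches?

A minor to C minor up is a minor third, so every note moves up by that interval.
A5 becomes C6
F4 becomes Ab4
D4 becomes F4
F#4 becomes A4
B3 becomes D4
F3 becomes Ab3

C6 Ab4 F4 A4 D4 Ab3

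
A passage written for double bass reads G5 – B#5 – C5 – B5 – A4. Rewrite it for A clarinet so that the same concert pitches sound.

Bb4 D#5 Eb4 D5 C4

First find concert pitch: the double bass sounds a perfect octave below written, so G5 B#5 C5 B5 A4 sounds G4 B#4 C4 B4 A3.
Then write for A clarinet: it sounds a minor third below written, so the part must be a minor third above concert.
G4 → Bb4
B#4 → D#5
C4 → Eb4
B4 → D5
A3 → C4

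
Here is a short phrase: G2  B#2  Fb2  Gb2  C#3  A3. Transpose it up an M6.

E3 G##3 Db3 Eb3 A#3 F#4

G2: a sixth up reaches E, and 9 semitones makes it E3.
B#2 up a major sixth is G##3.
Fb2: a sixth up reaches D, and 9 semitones makes it Db3.
A major sixth up from Gb2 gives Eb3.
C#3 up a major sixth is A#3.
A major sixth up from A3 gives F#4.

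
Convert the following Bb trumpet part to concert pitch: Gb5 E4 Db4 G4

Written C4 on the Bb trumpet sounds as Bb3, a major second lower; apply that shift to every note.
Gb5 becomes Fb5
E4 becomes D4
Db4 becomes Cb4
G4 becomes F4

Fb5 D4 Cb4 F4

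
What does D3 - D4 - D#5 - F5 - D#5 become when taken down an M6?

F2 F3 F#4 Ab4 F#4

A major sixth down from D3 gives F2.
A major sixth down from D4 gives F3.
D#5 down a major sixth is F#4.
F5: a sixth down reaches A, and 9 semitones makes it Ab4.
D#5 down a major sixth is F#4.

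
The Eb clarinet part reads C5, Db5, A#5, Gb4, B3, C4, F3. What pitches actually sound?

The Eb clarinet sounds a minor third above written, so transpose each written note up a minor third.
C5 becomes Eb5
Db5 becomes Fb5
A#5 becomes C#6
Gb4 becomes Bbb4
B3 becomes D4
C4 becomes Eb4
F3 becomes Ab3

Eb5 Fb5 C#6 Bbb4 D4 Eb4 Ab3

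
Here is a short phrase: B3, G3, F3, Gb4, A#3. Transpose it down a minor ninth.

A#2 F#2 E2 F3 G##2

B3 gives A#2
G3 gives F#2
F3 gives E2
Gb4 gives F3
A#3 gives G##2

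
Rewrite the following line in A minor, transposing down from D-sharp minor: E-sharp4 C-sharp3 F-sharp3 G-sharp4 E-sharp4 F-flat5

B3 G2 C3 D4 B3 Cbb5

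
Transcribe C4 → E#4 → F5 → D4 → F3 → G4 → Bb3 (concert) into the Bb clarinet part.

D4 F##4 G5 E4 G3 A4 C4

The Bb clarinet sounds a major second below written, so the written part must be a major second above concert — transpose each note up.
C4 to D4
E#4 to F##4
F5 to G5
D4 to E4
F3 to G3
G4 to A4
Bb3 to C4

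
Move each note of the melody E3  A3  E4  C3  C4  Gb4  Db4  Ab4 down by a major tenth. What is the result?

E3 down a major tenth is C2.
A major tenth down from A3 gives F2.
E4 down a major tenth is C3.
C3: a tenth down reaches A, and 16 semitones makes it Ab1.
A major tenth down from C4 gives Ab2.
Gb4: a tenth down reaches E, and 16 semitones makes it Ebb3.
A major tenth down from Db4 gives Bbb2.
Ab4: a tenth down reaches F, and 16 semitones makes it Fb3.

C2 F2 C3 Ab1 Ab2 Ebb3 Bbb2 Fb3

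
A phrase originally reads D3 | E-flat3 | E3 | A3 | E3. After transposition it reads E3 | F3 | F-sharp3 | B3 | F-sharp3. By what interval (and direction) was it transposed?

up a major second

Take the first pair: D3 → E3. D to E spans 2 letter names, so the interval is some kind of second.
D3 to E3 is 2 semitones, which makes it a major second; the second version is higher, so the direction is up.
Checking another pair — E3 → F#3 — gives the same interval.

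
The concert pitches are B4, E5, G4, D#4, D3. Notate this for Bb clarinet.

The Bb clarinet sounds a major second below written, so the written part must be a major second above concert — transpose each note up.
B4 → C#5
E5 → F#5
G4 → A4
D#4 → E#4
D3 → E3

C#5 F#5 A4 E#4 E3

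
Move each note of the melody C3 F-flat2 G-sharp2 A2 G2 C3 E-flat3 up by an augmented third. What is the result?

E#3 A2 B##2 C##3 B#2 E#3 G#3

An augmented third up from C3 gives E#3.
Fb2: a third up reaches A, and 5 semitones makes it A2.
An augmented third up from G#2 gives B##2.
A2 up an augmented third is C##3.
G2 up an augmented third is B#2.
C3 up an augmented third is E#3.
Eb3 up an augmented third is G#3.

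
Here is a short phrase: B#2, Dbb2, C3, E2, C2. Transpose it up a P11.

E#4 Gbb3 F4 A3 F3

B#2: an eleventh up reaches E, and 17 semitones makes it E#4.
A perfect eleventh up from Dbb2 gives Gbb3.
A perfect eleventh up from C3 gives F4.
A perfect eleventh up from E2 gives A3.
C2 up a perfect eleventh is F3.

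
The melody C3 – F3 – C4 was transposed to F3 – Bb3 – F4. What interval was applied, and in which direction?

up a perfect fourth

From C3 to F3 is 4 letter names — a fourth of some quality.
C3 to F3 is 5 semitones, which makes it a perfect fourth; the second version is higher, so the direction is up.
Checking another pair — C4 → F4 — gives the same interval.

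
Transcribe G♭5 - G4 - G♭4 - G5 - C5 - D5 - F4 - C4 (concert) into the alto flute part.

Cb6 C5 Cb5 C6 F5 G5 Bb4 F4

The alto flute sounds a perfect fourth below written, so the written part must be a perfect fourth above concert — transpose each note up.
Gb5 to Cb6
G4 to C5
Gb4 to Cb5
G5 to C6
C5 to F5
D5 to G5
F4 to Bb4
C4 to F4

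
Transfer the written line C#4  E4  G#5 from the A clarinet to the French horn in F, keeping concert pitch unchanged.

E#4 G#4 B#5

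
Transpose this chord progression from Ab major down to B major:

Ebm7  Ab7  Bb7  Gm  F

F#m7 B7 C#7 A#m G#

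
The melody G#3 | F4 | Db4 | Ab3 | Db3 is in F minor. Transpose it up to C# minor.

D##4 C#5 A4 E4 A3

F minor to C# minor up is an augmented fifth, so every note moves up by that interval.
G#3 → D##4
F4 → C#5
Db4 → A4
Ab3 → E4
Db3 → A3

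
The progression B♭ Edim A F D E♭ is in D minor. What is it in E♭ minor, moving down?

Cb Fdim Bb Gb Eb Fb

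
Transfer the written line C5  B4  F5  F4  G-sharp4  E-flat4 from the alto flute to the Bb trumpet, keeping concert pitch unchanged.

First find concert pitch: the alto flute sounds a perfect fourth below written, so C5 B4 F5 F4 G-sharp4 E-flat4 sounds G4 F#4 C5 C4 D#4 Bb3.
Then write for Bb trumpet: it sounds a major second below written, so the part must be a major second above concert.
G4 → A4
F#4 → G#4
C5 → D5
C4 → D4
D#4 → E#4
Bb3 → C4

A4 G#4 D5 D4 E#4 C4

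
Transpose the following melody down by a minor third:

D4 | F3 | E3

D4 to B3
F3 to D3
E3 to C#3

B3 D3 C#3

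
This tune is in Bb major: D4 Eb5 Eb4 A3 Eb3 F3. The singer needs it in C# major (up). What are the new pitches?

Bb major to C# major up is an augmented second, so every note moves up by that interval.
D4 becomes E#4
Eb5 becomes F#5
Eb4 becomes F#4
A3 becomes B#3
Eb3 becomes F#3
F3 becomes G#3

E#4 F#5 F#4 B#3 F#3 G#3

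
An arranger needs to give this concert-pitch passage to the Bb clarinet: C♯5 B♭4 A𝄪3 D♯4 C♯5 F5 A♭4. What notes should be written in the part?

D#5 C5 B##3 E#4 D#5 G5 Bb4

The Bb clarinet sounds a major second below written, so the written part must be a major second above concert — transpose each note up.
C#5 becomes D#5
Bb4 becomes C5
A##3 becomes B##3
D#4 becomes E#4
C#5 becomes D#5
F5 becomes G5
Ab4 becomes Bb4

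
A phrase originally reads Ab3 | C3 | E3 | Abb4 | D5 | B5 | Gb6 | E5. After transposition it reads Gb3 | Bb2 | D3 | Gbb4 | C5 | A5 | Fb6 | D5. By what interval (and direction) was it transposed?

Take the first pair: Ab3 → Gb3. A to G spans 2 letter names, so the interval is some kind of second.
Gb3 to Ab3 is 2 semitones, which makes it a major second; the second version is lower, so the direction is down.
Checking another pair — E5 → D5 — gives the same interval.

down a major second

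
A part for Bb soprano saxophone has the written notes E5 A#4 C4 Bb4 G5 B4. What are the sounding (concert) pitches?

Written C4 on the Bb soprano saxophone sounds as Bb3, a major second lower; apply that shift to every note.
E5 → D5
A#4 → G#4
C4 → Bb3
Bb4 → Ab4
G5 → F5
B4 → A4

D5 G#4 Bb3 Ab4 F5 A4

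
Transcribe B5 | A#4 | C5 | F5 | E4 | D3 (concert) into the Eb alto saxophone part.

The Eb alto saxophone sounds a major sixth below written, so the written part must be a major sixth above concert — transpose each note up.
B5 becomes G#6
A#4 becomes F##5
C5 becomes A5
F5 becomes D6
E4 becomes C#5
D3 becomes B3

G#6 F##5 A5 D6 C#5 B3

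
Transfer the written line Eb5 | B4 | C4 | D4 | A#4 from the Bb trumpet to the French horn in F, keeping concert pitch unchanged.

Ab5 E5 F4 G4 D#5

First find concert pitch: the Bb trumpet sounds a major second below written, so Eb5 B4 C4 D4 A#4 sounds Db5 A4 Bb3 C4 G#4.
Then write for French horn in F: it sounds a perfect fifth below written, so the part must be a perfect fifth above concert.
Db5 → Ab5
A4 → E5
Bb3 → F4
C4 → G4
G#4 → D#5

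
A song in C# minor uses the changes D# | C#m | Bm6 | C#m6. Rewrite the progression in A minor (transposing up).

B Am Gm6 Am6

C# minor up to A minor is a minor sixth; each chord root moves by that interval while the quality stays the same.
D#: root D# up a minor sixth → B, giving B.
C#m: root C# up a minor sixth → A, giving Am.
Bm6: root B up a minor sixth → G, giving Gm6.
C#m6: root C# up a minor sixth → A, giving Am6.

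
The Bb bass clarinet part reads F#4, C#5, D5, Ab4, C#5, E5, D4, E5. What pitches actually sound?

E3 B3 C4 Gb3 B3 D4 C3 D4

The Bb bass clarinet sounds a major ninth below written, so transpose each written note down a major ninth.
F#4 gives E3
C#5 gives B3
D5 gives C4
Ab4 gives Gb3
C#5 gives B3
E5 gives D4
D4 gives C3
E5 gives D4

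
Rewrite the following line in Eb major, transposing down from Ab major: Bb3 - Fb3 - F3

F3 Cb3 C3

From Ab down to Eb is a perfect fourth; apply that to each pitch.
Bb3 gives F3
Fb3 gives Cb3
F3 gives C3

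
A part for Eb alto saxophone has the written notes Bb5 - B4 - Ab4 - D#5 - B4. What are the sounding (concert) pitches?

Db5 D4 Cb4 F#4 D4

Written C4 on the Eb alto saxophone sounds as Eb3, a major sixth lower; apply that shift to every note.
Bb5 -> Db5
B4 -> D4
Ab4 -> Cb4
D#5 -> F#4
B4 -> D4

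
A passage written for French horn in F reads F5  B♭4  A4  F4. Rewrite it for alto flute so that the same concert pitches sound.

Eb5 Ab4 G4 Eb4

First find concert pitch: the French horn in F sounds a perfect fifth below written, so F5 B♭4 A4 F4 sounds Bb4 Eb4 D4 Bb3.
Then write for alto flute: it sounds a perfect fourth below written, so the part must be a perfect fourth above concert.
Bb4 → Eb5
Eb4 → Ab4
D4 → G4
Bb3 → Eb4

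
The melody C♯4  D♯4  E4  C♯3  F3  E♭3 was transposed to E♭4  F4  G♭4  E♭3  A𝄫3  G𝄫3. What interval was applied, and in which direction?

up a diminished third

Take the first pair: C#4 → Eb4. C to E spans 3 letter names, so the interval is some kind of third.
C#4 to Eb4 is 2 semitones, which makes it a diminished third; the second version is higher, so the direction is up.
Checking another pair — Eb3 → Gbb3 — gives the same interval.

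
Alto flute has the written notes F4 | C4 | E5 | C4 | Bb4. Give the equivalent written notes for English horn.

First find concert pitch: the alto flute sounds a perfect fourth below written, so F4 C4 E5 C4 Bb4 sounds C4 G3 B4 G3 F4.
Then write for English horn: it sounds a perfect fifth below written, so the part must be a perfect fifth above concert.
C4 → G4
G3 → D4
B4 → F#5
G3 → D4
F4 → C5

G4 D4 F#5 D4 C5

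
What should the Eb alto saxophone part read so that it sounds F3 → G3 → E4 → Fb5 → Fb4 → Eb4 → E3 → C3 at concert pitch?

Written C4 sounds as Eb3 on the Eb alto saxophone, so concert pitches are written a major sixth up.
F3 gives D4
G3 gives E4
E4 gives C#5
Fb5 gives Db6
Fb4 gives Db5
Eb4 gives C5
E3 gives C#4
C3 gives A3

D4 E4 C#5 Db6 Db5 C5 C#4 A3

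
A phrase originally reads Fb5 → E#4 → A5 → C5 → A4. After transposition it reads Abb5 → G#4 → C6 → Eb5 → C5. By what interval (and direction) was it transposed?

up a minor third

Take the first pair: Fb5 → Abb5. F to A spans 3 letter names, so the interval is some kind of third.
Fb5 to Abb5 is 3 semitones, which makes it a minor third; the second version is higher, so the direction is up.
Checking another pair — A4 → C5 — gives the same interval.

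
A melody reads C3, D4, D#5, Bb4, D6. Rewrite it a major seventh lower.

C3 becomes Db2
D4 becomes Eb3
D#5 becomes E4
Bb4 becomes Cb4
D6 becomes Eb5

Db2 Eb3 E4 Cb4 Eb5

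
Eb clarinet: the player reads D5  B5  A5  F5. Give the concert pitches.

F5 D6 C6 Ab5

Written C4 on the Eb clarinet sounds as Eb4, a minor third higher; apply that shift to every note.
D5 becomes F5
B5 becomes D6
A5 becomes C6
F5 becomes Ab5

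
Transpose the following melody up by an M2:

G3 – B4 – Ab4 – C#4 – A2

G3: a second up reaches A, and 2 semitones makes it A3.
B4 up a major second is C#5.
A major second up from Ab4 gives Bb4.
C#4 up a major second is D#4.
A2: a second up reaches B, and 2 semitones makes it B2.

A3 C#5 Bb4 D#4 B2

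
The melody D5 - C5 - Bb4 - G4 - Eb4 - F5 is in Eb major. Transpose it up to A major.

G#5 F#5 E5 C#5 A4 B5

Eb major to A major up is an augmented fourth, so every note moves up by that interval.
D5 gives G#5
C5 gives F#5
Bb4 gives E5
G4 gives C#5
Eb4 gives A4
F5 gives B5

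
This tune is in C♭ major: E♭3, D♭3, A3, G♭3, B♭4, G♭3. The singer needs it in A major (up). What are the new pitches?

C♭ major to A major up is an augmented sixth, so every note moves up by that interval.
Eb3 becomes C#4
Db3 becomes B3
A3 becomes F##4
Gb3 becomes E4
Bb4 becomes G#5
Gb3 becomes E4

C#4 B3 F##4 E4 G#5 E4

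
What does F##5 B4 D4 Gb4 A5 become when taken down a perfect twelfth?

F##5 gives B#3
B4 gives E3
D4 gives G2
Gb4 gives Cb3
A5 gives D4

B#3 E3 G2 Cb3 D4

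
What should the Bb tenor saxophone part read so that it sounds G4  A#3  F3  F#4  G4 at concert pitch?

Written C4 sounds as Bb2 on the Bb tenor saxophone, so concert pitches are written a major ninth up.
G4 → A5
A#3 → B#4
F3 → G4
F#4 → G#5
G4 → A5

A5 B#4 G4 G#5 A5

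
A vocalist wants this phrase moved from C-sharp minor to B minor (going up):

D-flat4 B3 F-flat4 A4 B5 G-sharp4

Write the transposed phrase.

Cb5 A4 Ebb5 G5 A6 F#5

C-sharp minor to B minor up is a minor seventh, so every note moves up by that interval.
Db4 to Cb5
B3 to A4
Fb4 to Ebb5
A4 to G5
B5 to A6
G#4 to F#5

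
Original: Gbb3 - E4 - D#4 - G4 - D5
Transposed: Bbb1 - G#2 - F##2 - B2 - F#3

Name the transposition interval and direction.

down a minor thirteenth

Take the first pair: Gbb3 → Bbb1. G to B spans 13 letter names, so the interval is some kind of thirteenth.
Bbb1 to Gbb3 is 20 semitones, which makes it a minor thirteenth; the second version is lower, so the direction is down.
Checking another pair — D5 → F#3 — gives the same interval.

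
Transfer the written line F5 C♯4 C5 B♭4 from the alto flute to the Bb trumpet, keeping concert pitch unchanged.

First find concert pitch: the alto flute sounds a perfect fourth below written, so F5 C♯4 C5 B♭4 sounds C5 G#3 G4 F4.
Then write for Bb trumpet: it sounds a major second below written, so the part must be a major second above concert.
C5 → D5
G#3 → A#3
G4 → A4
F4 → G4

D5 A#3 A4 G4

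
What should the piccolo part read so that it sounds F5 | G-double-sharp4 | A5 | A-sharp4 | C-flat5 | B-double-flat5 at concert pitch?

F4 G##3 A4 A#3 Cb4 Bbb4

The piccolo sounds a perfect octave above written, so the written part must be a perfect octave below concert — transpose each note down.
F5 to F4
G##4 to G##3
A5 to A4
A#4 to A#3
Cb5 to Cb4
Bbb5 to Bbb4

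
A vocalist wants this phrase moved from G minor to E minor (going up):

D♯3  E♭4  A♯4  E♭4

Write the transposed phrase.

From G up to E is a major sixth; apply that to each pitch.
D#3 → B#3
Eb4 → C5
A#4 → F##5
Eb4 → C5

B#3 C5 F##5 C5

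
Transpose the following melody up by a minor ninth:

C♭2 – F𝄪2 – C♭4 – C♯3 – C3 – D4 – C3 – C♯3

Dbb3 G#3 Dbb5 D4 Db4 Eb5 Db4 D4

Cb2 gives Dbb3
F##2 gives G#3
Cb4 gives Dbb5
C#3 gives D4
C3 gives Db4
D4 gives Eb5
C3 gives Db4
C#3 gives D4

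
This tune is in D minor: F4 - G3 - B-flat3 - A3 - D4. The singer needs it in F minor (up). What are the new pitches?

From D up to F is a minor third; apply that to each pitch.
F4 to Ab4
G3 to Bb3
Bb3 to Db4
A3 to C4
D4 to F4

Ab4 Bb3 Db4 C4 F4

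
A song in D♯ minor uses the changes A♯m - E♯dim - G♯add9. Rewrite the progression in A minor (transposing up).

Em Bdim Dadd9

D♯ minor up to A minor is a diminished fifth; each chord root moves by that interval while the quality stays the same.
A♯m: root A♯ up a diminished fifth → E, giving Em.
E♯dim: root E♯ up a diminished fifth → B, giving Bdim.
G♯add9: root G♯ up a diminished fifth → D, giving Dadd9.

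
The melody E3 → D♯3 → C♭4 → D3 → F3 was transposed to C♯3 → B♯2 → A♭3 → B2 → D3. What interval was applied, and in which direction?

down a minor third

From E3 to C#3 is 3 letter names — a third of some quality.
C#3 to E3 is 3 semitones, which makes it a minor third; the second version is lower, so the direction is down.
Checking another pair — F3 → D3 — gives the same interval.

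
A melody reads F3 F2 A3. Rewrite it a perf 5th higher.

F3 becomes C4
F2 becomes C3
A3 becomes E4

C4 C3 E4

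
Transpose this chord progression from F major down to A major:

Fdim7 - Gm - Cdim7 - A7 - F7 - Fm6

Adim7 Bm Edim7 C#7 A7 Am6

F major down to A major is a minor sixth; each chord root moves by that interval while the quality stays the same.
Fdim7: root F down a minor sixth → A, giving Adim7.
Gm: root G down a minor sixth → B, giving Bm.
Cdim7: root C down a minor sixth → E, giving Edim7.
A7: root A down a minor sixth → C#, giving C#7.
F7: root F down a minor sixth → A, giving A7.
Fm6: root F down a minor sixth → A, giving Am6.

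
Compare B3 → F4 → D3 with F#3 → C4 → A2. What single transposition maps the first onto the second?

Take the first pair: B3 → F#3. B to F spans 4 letter names, so the interval is some kind of fourth.
F#3 to B3 is 5 semitones, which makes it a perfect fourth; the second version is lower, so the direction is down.
Checking another pair — D3 → A2 — gives the same interval.

down a perfect fourth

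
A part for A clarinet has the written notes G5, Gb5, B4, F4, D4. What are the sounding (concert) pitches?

Written C4 on the A clarinet sounds as A3, a minor third lower; apply that shift to every note.
G5 → E5
Gb5 → Eb5
B4 → G#4
F4 → D4
D4 → B3

E5 Eb5 G#4 D4 B3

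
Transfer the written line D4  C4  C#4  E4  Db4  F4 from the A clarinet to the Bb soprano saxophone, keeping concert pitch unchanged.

C#4 B3 B#3 D#4 C4 E4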